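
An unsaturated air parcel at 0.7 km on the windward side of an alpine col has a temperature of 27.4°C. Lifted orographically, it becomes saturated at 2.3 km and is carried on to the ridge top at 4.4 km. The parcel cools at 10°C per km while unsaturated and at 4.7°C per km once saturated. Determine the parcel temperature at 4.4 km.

1.53°C

700–2300 m, dry: Δz = 1.6 km ⇒ ΔT = -16°C; T = 11.4°C
2300–4400 m, saturated: Δz = 2.1 km ⇒ ΔT = -9.87°C; T = 1.53°C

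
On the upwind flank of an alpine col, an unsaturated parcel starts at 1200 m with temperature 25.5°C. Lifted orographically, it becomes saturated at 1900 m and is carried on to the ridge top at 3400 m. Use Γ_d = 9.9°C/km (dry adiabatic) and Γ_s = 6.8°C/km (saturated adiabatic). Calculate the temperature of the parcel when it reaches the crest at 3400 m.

8.37°C

1200–1900 m, dry: Δz = 0.7 km ⇒ ΔT = -6.93°C; T = 18.57°C
1900–3400 m, saturated: Δz = 1.5 km ⇒ ΔT = -10.2°C; T = 8.37°C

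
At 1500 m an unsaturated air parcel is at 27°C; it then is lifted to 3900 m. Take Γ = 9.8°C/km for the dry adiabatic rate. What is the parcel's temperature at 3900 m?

1500 → 3900 m (dry adiabatic, 9.8°C/km): ΔT = -9.8 × 2.4 = -23.52°C → T = 3.48°C

3.48°C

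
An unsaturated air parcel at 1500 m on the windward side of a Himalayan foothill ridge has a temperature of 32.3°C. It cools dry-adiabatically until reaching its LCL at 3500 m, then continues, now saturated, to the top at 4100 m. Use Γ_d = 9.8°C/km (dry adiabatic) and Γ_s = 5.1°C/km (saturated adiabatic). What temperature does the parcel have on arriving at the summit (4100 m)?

From 1500 m to 3500 m (dry): cools by 9.8 × 2 = 19.6°C, giving 12.7°C.
From 3500 m to 4100 m (saturated): cools by 5.1 × 0.6 = 3.06°C, giving 9.64°C.

9.64°C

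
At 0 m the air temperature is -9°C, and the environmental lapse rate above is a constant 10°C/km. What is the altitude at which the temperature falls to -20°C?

1100 m

Height above start = (-9 − (-20)) / 10 = 1.1 km
Altitude = 0 m + 1100 m = 1100 m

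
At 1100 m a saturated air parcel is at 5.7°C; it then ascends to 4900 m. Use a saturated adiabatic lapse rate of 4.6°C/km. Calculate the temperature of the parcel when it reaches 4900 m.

-11.78°C

1100 → 4900 m (saturated adiabatic, 4.6°C/km): ΔT = -4.6 × 3.8 = -17.48°C → T = -11.78°C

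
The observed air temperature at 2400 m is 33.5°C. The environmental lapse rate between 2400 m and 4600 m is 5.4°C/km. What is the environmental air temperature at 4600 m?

From 2400 m to 4600 m (environmental): cools by 5.4 × 2.2 = 11.88°C, giving 21.62°C.

21.62°C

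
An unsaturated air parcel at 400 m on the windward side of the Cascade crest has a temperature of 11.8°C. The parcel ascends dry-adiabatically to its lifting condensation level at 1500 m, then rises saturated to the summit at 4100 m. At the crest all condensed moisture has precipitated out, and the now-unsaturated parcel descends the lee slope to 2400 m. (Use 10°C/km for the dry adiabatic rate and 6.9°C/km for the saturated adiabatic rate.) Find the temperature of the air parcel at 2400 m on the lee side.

From 400 m to 1500 m (dry): cools by 10 × 1.1 = 11°C, giving 0.8°C.
From 1500 m to 4100 m (saturated): cools by 6.9 × 2.6 = 17.94°C, giving -17.14°C.
From 4100 m to 2400 m (dry descent): warms by 10 × 1.7 = 17°C, giving -0.14°C.

-0.14°C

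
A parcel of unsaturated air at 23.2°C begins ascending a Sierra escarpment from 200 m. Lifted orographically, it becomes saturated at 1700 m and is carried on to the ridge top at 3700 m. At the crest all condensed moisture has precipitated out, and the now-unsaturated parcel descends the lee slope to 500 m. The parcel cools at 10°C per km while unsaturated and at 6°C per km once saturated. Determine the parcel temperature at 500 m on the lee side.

28.2°C

From 200 m to 1700 m (dry): cools by 10 × 1.5 = 15°C, giving 8.2°C.
From 1700 m to 3700 m (saturated): cools by 6 × 2 = 12°C, giving -3.8°C.
From 3700 m to 500 m (dry descent): warms by 10 × 3.2 = 32°C, giving 28.2°C.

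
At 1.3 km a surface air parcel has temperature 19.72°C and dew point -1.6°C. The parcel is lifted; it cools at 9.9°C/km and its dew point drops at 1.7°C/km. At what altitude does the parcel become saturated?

3.9 km

T and T_d converge at 9.9 − 1.7 = 8.2°C per km
Height above start = (19.72 − (-1.6)) / 8.2 = 2.6 km
LCL altitude = 1300 m + 2600 m = 3900 m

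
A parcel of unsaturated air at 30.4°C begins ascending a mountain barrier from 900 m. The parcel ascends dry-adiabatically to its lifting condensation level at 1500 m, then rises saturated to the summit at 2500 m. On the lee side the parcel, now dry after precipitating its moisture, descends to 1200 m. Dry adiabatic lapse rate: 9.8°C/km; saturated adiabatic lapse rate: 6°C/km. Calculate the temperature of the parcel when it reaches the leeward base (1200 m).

900 → 1500 m (dry, 9.8°C/km): ΔT = -9.8 × 0.6 = -5.88°C → T = 24.52°C
1500 → 2500 m (saturated, 6°C/km): ΔT = -6 × 1 = -6°C → T = 18.52°C
2500 → 1200 m (dry descent, 9.8°C/km): ΔT = +9.8 × 1.3 = +12.74°C → T = 31.26°C

31.26°C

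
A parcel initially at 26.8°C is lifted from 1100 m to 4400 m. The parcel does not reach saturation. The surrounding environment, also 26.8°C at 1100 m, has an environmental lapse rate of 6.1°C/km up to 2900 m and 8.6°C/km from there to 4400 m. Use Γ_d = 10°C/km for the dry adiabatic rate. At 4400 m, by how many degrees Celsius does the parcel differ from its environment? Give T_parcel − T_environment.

Parcel:
  1100 → 4400 m (dry, 10°C/km): ΔT = -10 × 3.3 = -33°C → T = -6.2°C
Environment:
  1100 → 2900 m (environment, lower layer, 6.1°C/km): ΔT = -6.1 × 1.8 = -10.98°C → T = 15.82°C
  2900 → 4400 m (environment, upper layer, 8.6°C/km): ΔT = -8.6 × 1.5 = -12.9°C → T = 2.92°C
T_parcel − T_env = -6.2 − 2.92 = -9.12°C

-9.12°C (parcel cooler than environment)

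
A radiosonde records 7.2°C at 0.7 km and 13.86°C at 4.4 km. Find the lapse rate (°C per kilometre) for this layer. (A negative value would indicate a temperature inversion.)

-1.8°C/km

Γ = −ΔT/Δz = (7.2 − 13.86) / (4400 − 700) m
  = -6.66°C / 3.7 km = -1.8°C/km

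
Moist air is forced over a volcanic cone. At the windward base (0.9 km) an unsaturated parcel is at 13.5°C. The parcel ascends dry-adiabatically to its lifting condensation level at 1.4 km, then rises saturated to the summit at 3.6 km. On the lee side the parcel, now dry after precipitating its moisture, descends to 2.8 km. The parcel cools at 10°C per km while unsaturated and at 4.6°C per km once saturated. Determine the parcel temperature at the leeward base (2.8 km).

6.38°C

900–1400 m, dry: Δz = 0.5 km ⇒ ΔT = -5°C; T = 8.5°C
1400–3600 m, saturated: Δz = 2.2 km ⇒ ΔT = -10.12°C; T = -1.62°C
3600–2800 m, dry descent: Δz = 0.8 km ⇒ ΔT = +8°C; T = 6.38°C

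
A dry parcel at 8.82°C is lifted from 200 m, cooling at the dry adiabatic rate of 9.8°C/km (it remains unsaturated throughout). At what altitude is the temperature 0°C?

1100 m

Height above start = (8.82 − 0) / 9.8 = 0.9 km
Altitude = 200 m + 900 m = 1100 m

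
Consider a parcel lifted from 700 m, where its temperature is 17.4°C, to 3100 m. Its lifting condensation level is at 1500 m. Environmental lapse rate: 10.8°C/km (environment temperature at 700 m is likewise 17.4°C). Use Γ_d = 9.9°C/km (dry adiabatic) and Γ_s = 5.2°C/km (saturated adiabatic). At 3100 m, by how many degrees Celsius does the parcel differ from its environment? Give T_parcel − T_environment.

+9.68°C (parcel warmer than environment)

Parcel:
  700 → 1500 m (dry, 9.9°C/km): ΔT = -9.9 × 0.8 = -7.92°C → T = 9.48°C
  1500 → 3100 m (saturated, 5.2°C/km): ΔT = -5.2 × 1.6 = -8.32°C → T = 1.16°C
Environment:
  700 → 3100 m (environment, 10.8°C/km): ΔT = -10.8 × 2.4 = -25.92°C → T = -8.52°C
T_parcel − T_env = 1.16 − (-8.52) = +9.68°C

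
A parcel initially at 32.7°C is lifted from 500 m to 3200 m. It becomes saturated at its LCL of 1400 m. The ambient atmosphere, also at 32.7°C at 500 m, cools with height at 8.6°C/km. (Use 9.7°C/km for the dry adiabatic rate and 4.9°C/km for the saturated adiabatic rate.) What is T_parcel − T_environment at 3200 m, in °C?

+5.67°C (parcel warmer than environment)

Parcel:
  500 → 1400 m (dry, 9.7°C/km): ΔT = -9.7 × 0.9 = -8.73°C → T = 23.97°C
  1400 → 3200 m (saturated, 4.9°C/km): ΔT = -4.9 × 1.8 = -8.82°C → T = 15.15°C
Environment:
  500 → 3200 m (environment, 8.6°C/km): ΔT = -8.6 × 2.7 = -23.22°C → T = 9.48°C
T_parcel − T_env = 15.15 − 9.48 = +5.67°C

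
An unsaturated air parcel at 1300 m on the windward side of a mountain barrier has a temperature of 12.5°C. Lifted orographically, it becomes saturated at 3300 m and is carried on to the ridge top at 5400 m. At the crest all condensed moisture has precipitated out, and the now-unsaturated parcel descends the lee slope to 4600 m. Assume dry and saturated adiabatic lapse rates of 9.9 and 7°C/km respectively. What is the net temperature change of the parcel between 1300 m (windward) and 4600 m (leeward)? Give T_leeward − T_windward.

-26.58°C

1300–3300 m, dry: Δz = 2 km ⇒ ΔT = -19.8°C; T = -7.3°C
3300–5400 m, saturated: Δz = 2.1 km ⇒ ΔT = -14.7°C; T = -22°C
5400–4600 m, dry descent: Δz = 0.8 km ⇒ ΔT = +7.92°C; T = -14.08°C
Net change vs windward start: -14.08 − 12.5 = -26.58°C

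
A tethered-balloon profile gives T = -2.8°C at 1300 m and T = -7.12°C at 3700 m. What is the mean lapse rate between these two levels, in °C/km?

Γ = −ΔT/Δz = (-2.8 − (-7.12)) / (3700 − 1300) m
  = 4.32°C / 2.4 km = 1.8°C/km

1.8°C/km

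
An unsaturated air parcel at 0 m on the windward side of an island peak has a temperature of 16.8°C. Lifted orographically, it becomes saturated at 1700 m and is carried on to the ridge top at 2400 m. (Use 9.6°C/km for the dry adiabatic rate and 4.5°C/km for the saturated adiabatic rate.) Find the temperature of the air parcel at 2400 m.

From 0 m to 1700 m (dry): cools by 9.6 × 1.7 = 16.32°C, giving 0.48°C.
From 1700 m to 2400 m (saturated): cools by 4.5 × 0.7 = 3.15°C, giving -2.67°C.

-2.67°C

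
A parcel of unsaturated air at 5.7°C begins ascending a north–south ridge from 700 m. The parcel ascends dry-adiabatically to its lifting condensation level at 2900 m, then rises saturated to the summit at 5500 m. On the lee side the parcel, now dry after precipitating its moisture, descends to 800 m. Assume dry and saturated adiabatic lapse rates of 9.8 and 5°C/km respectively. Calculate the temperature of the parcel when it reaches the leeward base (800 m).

700 → 2900 m (dry, 9.8°C/km): ΔT = -9.8 × 2.2 = -21.56°C → T = -15.86°C
2900 → 5500 m (saturated, 5°C/km): ΔT = -5 × 2.6 = -13°C → T = -28.86°C
5500 → 800 m (dry descent, 9.8°C/km): ΔT = +9.8 × 4.7 = +46.06°C → T = 17.2°C

17.2°C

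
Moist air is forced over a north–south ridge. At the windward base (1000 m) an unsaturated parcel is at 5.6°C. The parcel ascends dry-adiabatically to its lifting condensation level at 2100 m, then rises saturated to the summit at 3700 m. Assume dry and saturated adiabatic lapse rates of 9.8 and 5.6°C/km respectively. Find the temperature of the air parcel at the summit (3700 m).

-14.14°C

1000 → 2100 m (dry, 9.8°C/km): ΔT = -9.8 × 1.1 = -10.78°C → T = -5.18°C
2100 → 3700 m (saturated, 5.6°C/km): ΔT = -5.6 × 1.6 = -8.96°C → T = -14.14°C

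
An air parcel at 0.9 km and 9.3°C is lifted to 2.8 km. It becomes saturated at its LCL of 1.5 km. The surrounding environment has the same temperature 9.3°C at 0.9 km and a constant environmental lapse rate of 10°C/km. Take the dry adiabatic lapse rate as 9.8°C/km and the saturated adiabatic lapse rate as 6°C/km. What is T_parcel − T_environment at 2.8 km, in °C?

+5.32°C (parcel warmer than environment)

Parcel:
  From 900 m to 1500 m (dry): cools by 9.8 × 0.6 = 5.88°C, giving 3.42°C.
  From 1500 m to 2800 m (saturated): cools by 6 × 1.3 = 7.8°C, giving -4.38°C.
Environment:
  From 900 m to 2800 m (environment): cools by 10 × 1.9 = 19°C, giving -9.7°C.
T_parcel − T_env = -4.38 − (-9.7) = +5.32°C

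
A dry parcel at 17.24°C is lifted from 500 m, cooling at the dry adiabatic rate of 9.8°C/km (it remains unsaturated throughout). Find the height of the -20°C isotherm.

Height above start = (17.24 − (-20)) / 9.8 = 3.8 km
Altitude = 500 m + 3800 m = 4300 m

4300 m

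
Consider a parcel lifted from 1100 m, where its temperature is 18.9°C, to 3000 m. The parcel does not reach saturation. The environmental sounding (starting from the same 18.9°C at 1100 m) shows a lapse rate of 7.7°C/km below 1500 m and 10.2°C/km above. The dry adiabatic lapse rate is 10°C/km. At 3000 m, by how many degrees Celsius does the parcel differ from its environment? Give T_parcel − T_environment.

-0.62°C (parcel cooler than environment)

Parcel:
  1100–3000 m, dry: Δz = 1.9 km ⇒ ΔT = -19°C; T = -0.1°C
Environment:
  1100–1500 m, environment, lower layer: Δz = 0.4 km ⇒ ΔT = -3.08°C; T = 15.82°C
  1500–3000 m, environment, upper layer: Δz = 1.5 km ⇒ ΔT = -15.3°C; T = 0.52°C
T_parcel − T_env = -0.1 − 0.52 = -0.62°C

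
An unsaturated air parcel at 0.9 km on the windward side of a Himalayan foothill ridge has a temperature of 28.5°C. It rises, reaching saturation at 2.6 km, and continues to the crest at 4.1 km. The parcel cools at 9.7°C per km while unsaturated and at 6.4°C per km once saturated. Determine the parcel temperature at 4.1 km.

900–2600 m, dry: Δz = 1.7 km ⇒ ΔT = -16.49°C; T = 12.01°C
2600–4100 m, saturated: Δz = 1.5 km ⇒ ΔT = -9.6°C; T = 2.41°C

2.41°C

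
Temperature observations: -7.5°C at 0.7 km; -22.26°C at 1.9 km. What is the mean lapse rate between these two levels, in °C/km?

Γ = −ΔT/Δz = (-7.5 − (-22.26)) / (1900 − 700) m
  = 14.76°C / 1.2 km = 12.3°C/km

12.3°C/km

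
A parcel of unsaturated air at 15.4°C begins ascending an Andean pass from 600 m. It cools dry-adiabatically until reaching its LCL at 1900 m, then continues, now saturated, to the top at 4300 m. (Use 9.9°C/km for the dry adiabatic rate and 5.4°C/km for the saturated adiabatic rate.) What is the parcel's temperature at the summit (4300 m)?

Dry to 1900 m: -9.9 × 1.3 km = -12.87°C, so T = 2.53°C.
Saturated to 4300 m: -5.4 × 2.4 km = -12.96°C, so T = -10.43°C.

-10.43°C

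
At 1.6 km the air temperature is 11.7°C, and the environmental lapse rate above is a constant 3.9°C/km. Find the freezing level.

4.6 km

Height above start = (11.7 − 0) / 3.9 = 3 km
Altitude = 1600 m + 3000 m = 4600 m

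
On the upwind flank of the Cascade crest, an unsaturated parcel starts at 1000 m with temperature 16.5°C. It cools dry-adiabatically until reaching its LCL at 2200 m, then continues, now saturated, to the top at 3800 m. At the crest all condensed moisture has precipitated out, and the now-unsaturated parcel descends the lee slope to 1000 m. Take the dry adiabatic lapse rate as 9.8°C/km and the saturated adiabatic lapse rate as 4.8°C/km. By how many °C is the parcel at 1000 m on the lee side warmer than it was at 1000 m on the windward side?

+8°C

Dry to 2200 m: -9.8 × 1.2 km = -11.76°C, so T = 4.74°C.
Saturated to 3800 m: -4.8 × 1.6 km = -7.68°C, so T = -2.94°C.
Dry descent to 1000 m: +9.8 × 2.8 km = +27.44°C, so T = 24.5°C.
Net change vs windward start: 24.5 − 16.5 = +8°C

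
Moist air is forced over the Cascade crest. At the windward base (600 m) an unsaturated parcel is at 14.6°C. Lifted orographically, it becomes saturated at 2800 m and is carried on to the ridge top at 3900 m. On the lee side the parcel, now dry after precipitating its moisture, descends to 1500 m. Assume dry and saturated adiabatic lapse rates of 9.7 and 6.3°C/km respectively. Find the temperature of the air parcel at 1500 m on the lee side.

9.61°C

600–2800 m, dry: Δz = 2.2 km ⇒ ΔT = -21.34°C; T = -6.74°C
2800–3900 m, saturated: Δz = 1.1 km ⇒ ΔT = -6.93°C; T = -13.67°C
3900–1500 m, dry descent: Δz = 2.4 km ⇒ ΔT = +23.28°C; T = 9.61°C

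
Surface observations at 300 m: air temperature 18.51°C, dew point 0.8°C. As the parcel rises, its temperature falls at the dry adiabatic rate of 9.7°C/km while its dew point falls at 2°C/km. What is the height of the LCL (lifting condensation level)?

T and T_d converge at 9.7 − 2 = 7.7°C per km
Height above start = (18.51 − 0.8) / 7.7 = 2.3 km
LCL altitude = 300 m + 2300 m = 2600 m

2600 m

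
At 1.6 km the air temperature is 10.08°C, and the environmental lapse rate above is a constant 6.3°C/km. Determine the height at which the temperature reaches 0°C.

3.2 km

Height above start = (10.08 − 0) / 6.3 = 1.6 km
Altitude = 1600 m + 1600 m = 3200 m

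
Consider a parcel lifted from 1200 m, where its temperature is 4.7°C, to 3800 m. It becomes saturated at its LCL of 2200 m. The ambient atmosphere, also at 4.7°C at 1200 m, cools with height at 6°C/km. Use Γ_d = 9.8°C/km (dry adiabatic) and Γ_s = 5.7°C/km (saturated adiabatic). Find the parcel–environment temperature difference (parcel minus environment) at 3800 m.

-3.32°C (parcel cooler than environment)

Parcel:
  1200–2200 m, dry: Δz = 1 km ⇒ ΔT = -9.8°C; T = -5.1°C
  2200–3800 m, saturated: Δz = 1.6 km ⇒ ΔT = -9.12°C; T = -14.22°C
Environment:
  1200–3800 m, environment: Δz = 2.6 km ⇒ ΔT = -15.6°C; T = -10.9°C
T_parcel − T_env = -14.22 − (-10.9) = -3.32°C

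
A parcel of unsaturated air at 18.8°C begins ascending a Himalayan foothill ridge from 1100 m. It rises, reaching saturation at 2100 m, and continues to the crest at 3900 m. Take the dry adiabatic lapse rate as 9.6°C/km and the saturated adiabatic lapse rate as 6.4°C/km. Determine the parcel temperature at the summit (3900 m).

1100–2100 m, dry: Δz = 1 km ⇒ ΔT = -9.6°C; T = 9.2°C
2100–3900 m, saturated: Δz = 1.8 km ⇒ ΔT = -11.52°C; T = -2.32°C

-2.32°C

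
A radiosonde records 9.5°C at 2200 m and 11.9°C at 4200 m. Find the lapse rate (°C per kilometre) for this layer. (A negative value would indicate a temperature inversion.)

-1.2°C/km

Γ = −ΔT/Δz = (9.5 − 11.9) / (4200 − 2200) m
  = -2.4°C / 2 km = -1.2°C/km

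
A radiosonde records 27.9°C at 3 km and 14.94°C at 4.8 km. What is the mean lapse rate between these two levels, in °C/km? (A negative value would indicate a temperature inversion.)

7.2°C/km

Γ = −ΔT/Δz = (27.9 − 14.94) / (4800 − 3000) m
  = 12.96°C / 1.8 km = 7.2°C/km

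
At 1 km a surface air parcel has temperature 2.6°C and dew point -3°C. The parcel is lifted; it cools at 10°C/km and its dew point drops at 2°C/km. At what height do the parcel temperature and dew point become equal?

T and T_d converge at 10 − 2 = 8°C per km
Height above start = (2.6 − (-3)) / 8 = 0.7 km
LCL altitude = 1000 m + 700 m = 1700 m

1.7 km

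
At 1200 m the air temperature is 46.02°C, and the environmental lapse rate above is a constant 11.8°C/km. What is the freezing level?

Height above start = (46.02 − 0) / 11.8 = 3.9 km
Altitude = 1200 m + 3900 m = 5100 m

5100 m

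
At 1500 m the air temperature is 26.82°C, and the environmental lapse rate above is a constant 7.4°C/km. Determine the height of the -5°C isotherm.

Height above start = (26.82 − (-5)) / 7.4 = 4.3 km
Altitude = 1500 m + 4300 m = 5800 m

5800 m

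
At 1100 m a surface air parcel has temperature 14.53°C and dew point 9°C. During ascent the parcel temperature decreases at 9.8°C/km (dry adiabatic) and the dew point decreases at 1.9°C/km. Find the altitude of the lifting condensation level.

1800 m

T and T_d converge at 9.8 − 1.9 = 7.9°C per km
Height above start = (14.53 − 9) / 7.9 = 0.7 km
LCL altitude = 1100 m + 700 m = 1800 m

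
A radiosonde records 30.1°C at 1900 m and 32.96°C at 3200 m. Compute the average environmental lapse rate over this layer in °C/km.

-2.2°C/km

Γ = −ΔT/Δz = (30.1 − 32.96) / (3200 − 1900) m
  = -2.86°C / 1.3 km = -2.2°C/km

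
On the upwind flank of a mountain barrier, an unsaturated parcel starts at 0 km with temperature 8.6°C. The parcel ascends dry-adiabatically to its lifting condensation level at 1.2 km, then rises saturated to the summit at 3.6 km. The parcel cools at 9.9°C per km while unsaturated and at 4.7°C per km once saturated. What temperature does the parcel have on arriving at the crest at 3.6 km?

0 → 1200 m (dry, 9.9°C/km): ΔT = -9.9 × 1.2 = -11.88°C → T = -3.28°C
1200 → 3600 m (saturated, 4.7°C/km): ΔT = -4.7 × 2.4 = -11.28°C → T = -14.56°C

-14.56°C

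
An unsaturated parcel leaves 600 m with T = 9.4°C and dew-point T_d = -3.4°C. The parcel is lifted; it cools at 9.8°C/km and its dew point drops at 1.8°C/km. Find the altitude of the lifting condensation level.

2200 m

T and T_d converge at 9.8 − 1.8 = 8°C per km
Height above start = (9.4 − (-3.4)) / 8 = 1.6 km
LCL altitude = 600 m + 1600 m = 2200 m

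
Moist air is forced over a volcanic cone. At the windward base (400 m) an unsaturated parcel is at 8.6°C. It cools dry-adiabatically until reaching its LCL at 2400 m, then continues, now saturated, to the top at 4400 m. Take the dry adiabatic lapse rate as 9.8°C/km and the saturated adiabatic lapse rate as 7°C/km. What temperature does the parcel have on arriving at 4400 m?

-25°C

400–2400 m, dry: Δz = 2 km ⇒ ΔT = -19.6°C; T = -11°C
2400–4400 m, saturated: Δz = 2 km ⇒ ΔT = -14°C; T = -25°C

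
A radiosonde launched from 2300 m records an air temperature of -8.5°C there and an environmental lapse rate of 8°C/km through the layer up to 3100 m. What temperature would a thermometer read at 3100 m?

2300 → 3100 m (environmental, 8°C/km): ΔT = -8 × 0.8 = -6.4°C → T = -14.9°C

-14.9°C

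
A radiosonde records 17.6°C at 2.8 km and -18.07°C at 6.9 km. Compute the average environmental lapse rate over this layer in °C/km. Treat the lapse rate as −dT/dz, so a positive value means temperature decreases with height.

Γ = −ΔT/Δz = (17.6 − (-18.07)) / (6900 − 2800) m
  = 35.67°C / 4.1 km = 8.7°C/km

8.7°C/km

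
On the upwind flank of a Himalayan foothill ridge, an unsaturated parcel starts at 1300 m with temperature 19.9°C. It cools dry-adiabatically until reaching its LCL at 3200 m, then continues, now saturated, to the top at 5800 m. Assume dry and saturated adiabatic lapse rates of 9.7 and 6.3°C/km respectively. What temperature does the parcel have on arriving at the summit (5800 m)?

-14.91°C

Dry to 3200 m: -9.7 × 1.9 km = -18.43°C, so T = 1.47°C.
Saturated to 5800 m: -6.3 × 2.6 km = -16.38°C, so T = -14.91°C.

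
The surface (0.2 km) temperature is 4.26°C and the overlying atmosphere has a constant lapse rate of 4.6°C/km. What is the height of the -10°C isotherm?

3.3 km

Height above start = (4.26 − (-10)) / 4.6 = 3.1 km
Altitude = 200 m + 3100 m = 3300 m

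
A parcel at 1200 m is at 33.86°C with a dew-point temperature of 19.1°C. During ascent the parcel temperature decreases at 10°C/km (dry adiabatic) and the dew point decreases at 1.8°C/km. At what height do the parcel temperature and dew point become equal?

T and T_d converge at 10 − 1.8 = 8.2°C per km
Height above start = (33.86 − 19.1) / 8.2 = 1.8 km
LCL altitude = 1200 m + 1800 m = 3000 m

3000 m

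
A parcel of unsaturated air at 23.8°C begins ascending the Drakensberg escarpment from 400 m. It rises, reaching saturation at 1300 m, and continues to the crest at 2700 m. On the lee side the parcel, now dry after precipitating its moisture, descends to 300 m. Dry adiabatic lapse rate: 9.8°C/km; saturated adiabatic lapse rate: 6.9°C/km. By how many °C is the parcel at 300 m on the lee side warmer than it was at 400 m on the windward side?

400–1300 m, dry: Δz = 0.9 km ⇒ ΔT = -8.82°C; T = 14.98°C
1300–2700 m, saturated: Δz = 1.4 km ⇒ ΔT = -9.66°C; T = 5.32°C
2700–300 m, dry descent: Δz = 2.4 km ⇒ ΔT = +23.52°C; T = 28.84°C
Net change vs windward start: 28.84 − 23.8 = +5.04°C

+5.04°C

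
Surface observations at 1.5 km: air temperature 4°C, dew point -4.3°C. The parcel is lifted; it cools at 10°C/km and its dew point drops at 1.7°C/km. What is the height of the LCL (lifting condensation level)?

2.5 km

T and T_d converge at 10 − 1.7 = 8.3°C per km
Height above start = (4 − (-4.3)) / 8.3 = 1 km
LCL altitude = 1500 m + 1000 m = 2500 m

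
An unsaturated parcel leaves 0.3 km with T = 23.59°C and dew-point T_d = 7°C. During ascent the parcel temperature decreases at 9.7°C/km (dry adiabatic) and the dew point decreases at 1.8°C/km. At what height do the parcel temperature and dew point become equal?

T and T_d converge at 9.7 − 1.8 = 7.9°C per km
Height above start = (23.59 − 7) / 7.9 = 2.1 km
LCL altitude = 300 m + 2100 m = 2400 m

2.4 km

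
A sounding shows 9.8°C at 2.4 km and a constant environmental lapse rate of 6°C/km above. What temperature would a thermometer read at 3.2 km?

5°C

From 2400 m to 3200 m (environmental): cools by 6 × 0.8 = 4.8°C, giving 5°C.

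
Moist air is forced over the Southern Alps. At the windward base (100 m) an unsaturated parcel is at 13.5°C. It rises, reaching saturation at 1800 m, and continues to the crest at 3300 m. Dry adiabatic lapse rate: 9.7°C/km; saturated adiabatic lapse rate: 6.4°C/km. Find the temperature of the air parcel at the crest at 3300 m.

-12.59°C

From 100 m to 1800 m (dry): cools by 9.7 × 1.7 = 16.49°C, giving -2.99°C.
From 1800 m to 3300 m (saturated): cools by 6.4 × 1.5 = 9.6°C, giving -12.59°C.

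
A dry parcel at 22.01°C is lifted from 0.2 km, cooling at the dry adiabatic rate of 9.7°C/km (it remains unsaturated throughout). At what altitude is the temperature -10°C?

Height above start = (22.01 − (-10)) / 9.7 = 3.3 km
Altitude = 200 m + 3300 m = 3500 m

3.5 km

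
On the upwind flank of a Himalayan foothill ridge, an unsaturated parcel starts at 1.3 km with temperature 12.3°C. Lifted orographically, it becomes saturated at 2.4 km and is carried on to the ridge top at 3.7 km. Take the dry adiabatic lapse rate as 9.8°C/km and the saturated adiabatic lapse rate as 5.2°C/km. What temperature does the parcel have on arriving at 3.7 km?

Dry to 2400 m: -9.8 × 1.1 km = -10.78°C, so T = 1.52°C.
Saturated to 3700 m: -5.2 × 1.3 km = -6.76°C, so T = -5.24°C.

-5.24°C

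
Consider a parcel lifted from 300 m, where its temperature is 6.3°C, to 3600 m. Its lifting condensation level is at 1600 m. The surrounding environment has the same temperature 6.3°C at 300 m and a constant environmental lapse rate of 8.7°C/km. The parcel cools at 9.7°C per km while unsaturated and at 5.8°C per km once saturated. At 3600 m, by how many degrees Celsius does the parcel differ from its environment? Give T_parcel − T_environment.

+4.5°C (parcel warmer than environment)

Parcel:
  300 → 1600 m (dry, 9.7°C/km): ΔT = -9.7 × 1.3 = -12.61°C → T = -6.31°C
  1600 → 3600 m (saturated, 5.8°C/km): ΔT = -5.8 × 2 = -11.6°C → T = -17.91°C
Environment:
  300 → 3600 m (environment, 8.7°C/km): ΔT = -8.7 × 3.3 = -28.71°C → T = -22.41°C
T_parcel − T_env = -17.91 − (-22.41) = +4.5°C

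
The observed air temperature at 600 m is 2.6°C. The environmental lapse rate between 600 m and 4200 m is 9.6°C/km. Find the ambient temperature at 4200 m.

-31.96°C

600–4200 m, environmental: Δz = 3.6 km ⇒ ΔT = -34.56°C; T = -31.96°C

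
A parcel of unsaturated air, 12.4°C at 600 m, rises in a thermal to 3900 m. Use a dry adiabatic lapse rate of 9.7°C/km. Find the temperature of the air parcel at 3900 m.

-19.61°C

600 → 3900 m (dry adiabatic, 9.7°C/km): ΔT = -9.7 × 3.3 = -32.01°C → T = -19.61°C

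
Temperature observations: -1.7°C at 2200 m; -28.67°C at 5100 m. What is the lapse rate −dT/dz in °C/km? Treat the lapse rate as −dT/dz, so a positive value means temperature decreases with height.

Γ = −ΔT/Δz = (-1.7 − (-28.67)) / (5100 − 2200) m
  = 26.97°C / 2.9 km = 9.3°C/km

9.3°C/km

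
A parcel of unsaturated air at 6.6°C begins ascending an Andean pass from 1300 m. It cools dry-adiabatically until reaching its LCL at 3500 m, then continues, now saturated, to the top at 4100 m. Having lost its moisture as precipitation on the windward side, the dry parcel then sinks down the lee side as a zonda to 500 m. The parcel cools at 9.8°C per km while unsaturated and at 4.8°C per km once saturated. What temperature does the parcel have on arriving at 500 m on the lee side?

1300–3500 m, dry: Δz = 2.2 km ⇒ ΔT = -21.56°C; T = -14.96°C
3500–4100 m, saturated: Δz = 0.6 km ⇒ ΔT = -2.88°C; T = -17.84°C
4100–500 m, dry descent: Δz = 3.6 km ⇒ ΔT = +35.28°C; T = 17.44°C

17.44°C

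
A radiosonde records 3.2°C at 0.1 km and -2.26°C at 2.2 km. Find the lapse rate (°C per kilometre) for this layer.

Γ = −ΔT/Δz = (3.2 − (-2.26)) / (2200 − 100) m
  = 5.46°C / 2.1 km = 2.6°C/km

2.6°C/km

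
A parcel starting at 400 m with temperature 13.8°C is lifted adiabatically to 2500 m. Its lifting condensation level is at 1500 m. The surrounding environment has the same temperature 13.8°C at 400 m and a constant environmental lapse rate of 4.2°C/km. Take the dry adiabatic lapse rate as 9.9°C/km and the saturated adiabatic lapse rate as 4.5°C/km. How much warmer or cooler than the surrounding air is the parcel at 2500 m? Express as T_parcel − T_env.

Parcel:
  From 400 m to 1500 m (dry): cools by 9.9 × 1.1 = 10.89°C, giving 2.91°C.
  From 1500 m to 2500 m (saturated): cools by 4.5 × 1 = 4.5°C, giving -1.59°C.
Environment:
  From 400 m to 2500 m (environment): cools by 4.2 × 2.1 = 8.82°C, giving 4.98°C.
T_parcel − T_env = -1.59 − 4.98 = -6.57°C

-6.57°C (parcel cooler than environment)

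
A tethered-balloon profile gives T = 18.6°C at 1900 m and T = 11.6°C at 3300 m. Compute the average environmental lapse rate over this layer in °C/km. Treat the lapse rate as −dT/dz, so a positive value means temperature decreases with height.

5°C/km

Γ = −ΔT/Δz = (18.6 − 11.6) / (3300 − 1900) m
  = 7°C / 1.4 km = 5°C/km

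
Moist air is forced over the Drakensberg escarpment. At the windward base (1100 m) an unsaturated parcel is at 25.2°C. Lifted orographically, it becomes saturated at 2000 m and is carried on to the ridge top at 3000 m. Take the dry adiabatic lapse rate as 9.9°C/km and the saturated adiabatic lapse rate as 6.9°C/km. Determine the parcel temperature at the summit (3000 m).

From 1100 m to 2000 m (dry): cools by 9.9 × 0.9 = 8.91°C, giving 16.29°C.
From 2000 m to 3000 m (saturated): cools by 6.9 × 1 = 6.9°C, giving 9.39°C.

9.39°C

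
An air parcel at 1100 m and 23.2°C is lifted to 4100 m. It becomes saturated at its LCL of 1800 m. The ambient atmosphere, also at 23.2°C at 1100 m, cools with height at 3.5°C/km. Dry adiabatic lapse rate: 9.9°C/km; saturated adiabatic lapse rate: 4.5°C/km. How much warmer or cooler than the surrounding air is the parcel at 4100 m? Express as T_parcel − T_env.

-6.78°C (parcel cooler than environment)

Parcel:
  From 1100 m to 1800 m (dry): cools by 9.9 × 0.7 = 6.93°C, giving 16.27°C.
  From 1800 m to 4100 m (saturated): cools by 4.5 × 2.3 = 10.35°C, giving 5.92°C.
Environment:
  From 1100 m to 4100 m (environment): cools by 3.5 × 3 = 10.5°C, giving 12.7°C.
T_parcel − T_env = 5.92 − 12.7 = -6.78°C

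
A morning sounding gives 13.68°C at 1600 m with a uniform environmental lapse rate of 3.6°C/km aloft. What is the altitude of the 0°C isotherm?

5400 m

Height above start = (13.68 − 0) / 3.6 = 3.8 km
Altitude = 1600 m + 3800 m = 5400 m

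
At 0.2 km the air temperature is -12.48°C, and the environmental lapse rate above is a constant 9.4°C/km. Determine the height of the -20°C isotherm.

Height above start = (-12.48 − (-20)) / 9.4 = 0.8 km
Altitude = 200 m + 800 m = 1000 m

1 km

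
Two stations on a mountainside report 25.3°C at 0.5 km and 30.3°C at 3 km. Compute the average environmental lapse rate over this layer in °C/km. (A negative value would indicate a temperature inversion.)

-2°C/km

Γ = −ΔT/Δz = (25.3 − 30.3) / (3000 − 500) m
  = -5°C / 2.5 km = -2°C/km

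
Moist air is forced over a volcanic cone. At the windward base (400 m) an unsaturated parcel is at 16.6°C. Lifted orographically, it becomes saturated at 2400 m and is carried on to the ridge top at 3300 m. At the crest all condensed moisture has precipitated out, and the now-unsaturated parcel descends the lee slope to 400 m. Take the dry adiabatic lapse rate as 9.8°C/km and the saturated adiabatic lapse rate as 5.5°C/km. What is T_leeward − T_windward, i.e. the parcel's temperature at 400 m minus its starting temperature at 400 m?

+3.87°C

Dry to 2400 m: -9.8 × 2 km = -19.6°C, so T = -3°C.
Saturated to 3300 m: -5.5 × 0.9 km = -4.95°C, so T = -7.95°C.
Dry descent to 400 m: +9.8 × 2.9 km = +28.42°C, so T = 20.47°C.
Net change vs windward start: 20.47 − 16.6 = +3.87°C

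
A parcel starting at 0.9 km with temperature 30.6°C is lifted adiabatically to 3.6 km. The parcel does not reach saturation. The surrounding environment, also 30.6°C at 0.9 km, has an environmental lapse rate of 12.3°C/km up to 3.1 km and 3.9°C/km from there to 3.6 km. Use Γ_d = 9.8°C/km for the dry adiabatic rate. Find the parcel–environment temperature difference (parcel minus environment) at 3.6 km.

Parcel:
  900–3600 m, dry: Δz = 2.7 km ⇒ ΔT = -26.46°C; T = 4.14°C
Environment:
  900–3100 m, environment, lower layer: Δz = 2.2 km ⇒ ΔT = -27.06°C; T = 3.54°C
  3100–3600 m, environment, upper layer: Δz = 0.5 km ⇒ ΔT = -1.95°C; T = 1.59°C
T_parcel − T_env = 4.14 − 1.59 = +2.55°C

+2.55°C (parcel warmer than environment)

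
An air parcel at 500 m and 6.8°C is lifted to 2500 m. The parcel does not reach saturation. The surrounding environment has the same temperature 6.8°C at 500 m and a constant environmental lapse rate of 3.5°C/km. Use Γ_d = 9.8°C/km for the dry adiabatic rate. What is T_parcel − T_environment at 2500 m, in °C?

Parcel:
  500 → 2500 m (dry, 9.8°C/km): ΔT = -9.8 × 2 = -19.6°C → T = -12.8°C
Environment:
  500 → 2500 m (environment, 3.5°C/km): ΔT = -3.5 × 2 = -7°C → T = -0.2°C
T_parcel − T_env = -12.8 − (-0.2) = -12.6°C

-12.6°C (parcel cooler than environment)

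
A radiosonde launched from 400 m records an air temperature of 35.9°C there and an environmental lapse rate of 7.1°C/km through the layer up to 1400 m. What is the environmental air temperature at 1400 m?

28.8°C

400 → 1400 m (environmental, 7.1°C/km): ΔT = -7.1 × 1 = -7.1°C → T = 28.8°C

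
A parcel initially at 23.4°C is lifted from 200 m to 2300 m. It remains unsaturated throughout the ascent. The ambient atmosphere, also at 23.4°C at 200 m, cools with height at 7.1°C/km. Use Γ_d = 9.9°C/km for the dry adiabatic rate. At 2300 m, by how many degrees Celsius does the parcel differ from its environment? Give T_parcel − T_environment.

-5.88°C (parcel cooler than environment)

Parcel:
  200–2300 m, dry: Δz = 2.1 km ⇒ ΔT = -20.79°C; T = 2.61°C
Environment:
  200–2300 m, environment: Δz = 2.1 km ⇒ ΔT = -14.91°C; T = 8.49°C
T_parcel − T_env = 2.61 − 8.49 = -5.88°C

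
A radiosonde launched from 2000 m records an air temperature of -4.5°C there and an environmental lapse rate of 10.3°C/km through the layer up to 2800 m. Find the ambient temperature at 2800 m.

From 2000 m to 2800 m (environmental): cools by 10.3 × 0.8 = 8.24°C, giving -12.74°C.

-12.74°C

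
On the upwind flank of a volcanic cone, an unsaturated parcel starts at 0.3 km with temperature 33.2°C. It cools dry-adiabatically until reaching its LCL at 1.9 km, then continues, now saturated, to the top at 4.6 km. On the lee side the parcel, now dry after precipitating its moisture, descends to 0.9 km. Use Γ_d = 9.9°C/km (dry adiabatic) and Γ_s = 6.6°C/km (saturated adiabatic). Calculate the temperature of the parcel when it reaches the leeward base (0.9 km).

From 300 m to 1900 m (dry): cools by 9.9 × 1.6 = 15.84°C, giving 17.36°C.
From 1900 m to 4600 m (saturated): cools by 6.6 × 2.7 = 17.82°C, giving -0.46°C.
From 4600 m to 900 m (dry descent): warms by 9.9 × 3.7 = 36.63°C, giving 36.17°C.

36.17°C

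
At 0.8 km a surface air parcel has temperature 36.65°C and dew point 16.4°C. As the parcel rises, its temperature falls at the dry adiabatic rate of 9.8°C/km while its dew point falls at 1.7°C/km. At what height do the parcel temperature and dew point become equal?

3.3 km

T and T_d converge at 9.8 − 1.7 = 8.1°C per km
Height above start = (36.65 − 16.4) / 8.1 = 2.5 km
LCL altitude = 800 m + 2500 m = 3300 m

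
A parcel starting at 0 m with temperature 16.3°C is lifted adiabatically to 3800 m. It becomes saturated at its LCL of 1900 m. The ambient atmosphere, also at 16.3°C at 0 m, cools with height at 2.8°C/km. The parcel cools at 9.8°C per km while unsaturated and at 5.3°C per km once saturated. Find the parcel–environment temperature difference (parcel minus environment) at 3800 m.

Parcel:
  0 → 1900 m (dry, 9.8°C/km): ΔT = -9.8 × 1.9 = -18.62°C → T = -2.32°C
  1900 → 3800 m (saturated, 5.3°C/km): ΔT = -5.3 × 1.9 = -10.07°C → T = -12.39°C
Environment:
  0 → 3800 m (environment, 2.8°C/km): ΔT = -2.8 × 3.8 = -10.64°C → T = 5.66°C
T_parcel − T_env = -12.39 − 5.66 = -18.05°C

-18.05°C (parcel cooler than environment)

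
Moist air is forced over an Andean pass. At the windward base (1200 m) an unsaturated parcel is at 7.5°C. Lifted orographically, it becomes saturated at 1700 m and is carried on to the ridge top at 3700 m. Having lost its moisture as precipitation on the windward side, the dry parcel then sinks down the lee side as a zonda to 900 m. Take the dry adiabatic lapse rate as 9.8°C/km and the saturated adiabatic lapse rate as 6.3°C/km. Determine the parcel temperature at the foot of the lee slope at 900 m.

17.44°C

From 1200 m to 1700 m (dry): cools by 9.8 × 0.5 = 4.9°C, giving 2.6°C.
From 1700 m to 3700 m (saturated): cools by 6.3 × 2 = 12.6°C, giving -10°C.
From 3700 m to 900 m (dry descent): warms by 9.8 × 2.8 = 27.44°C, giving 17.44°C.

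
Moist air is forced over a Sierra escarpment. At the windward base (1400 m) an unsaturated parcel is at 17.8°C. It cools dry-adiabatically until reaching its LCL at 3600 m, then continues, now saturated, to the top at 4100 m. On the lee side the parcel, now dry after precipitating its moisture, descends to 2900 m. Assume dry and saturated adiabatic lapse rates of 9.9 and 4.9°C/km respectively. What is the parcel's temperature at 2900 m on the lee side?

From 1400 m to 3600 m (dry): cools by 9.9 × 2.2 = 21.78°C, giving -3.98°C.
From 3600 m to 4100 m (saturated): cools by 4.9 × 0.5 = 2.45°C, giving -6.43°C.
From 4100 m to 2900 m (dry descent): warms by 9.9 × 1.2 = 11.88°C, giving 5.45°C.

5.45°C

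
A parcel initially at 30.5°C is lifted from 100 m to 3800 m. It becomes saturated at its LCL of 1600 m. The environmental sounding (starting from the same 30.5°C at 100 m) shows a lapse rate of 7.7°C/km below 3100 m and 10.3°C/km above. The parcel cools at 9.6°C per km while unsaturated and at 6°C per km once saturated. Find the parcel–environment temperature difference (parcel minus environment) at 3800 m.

+2.71°C (parcel warmer than environment)

Parcel:
  100 → 1600 m (dry, 9.6°C/km): ΔT = -9.6 × 1.5 = -14.4°C → T = 16.1°C
  1600 → 3800 m (saturated, 6°C/km): ΔT = -6 × 2.2 = -13.2°C → T = 2.9°C
Environment:
  100 → 3100 m (environment, lower layer, 7.7°C/km): ΔT = -7.7 × 3 = -23.1°C → T = 7.4°C
  3100 → 3800 m (environment, upper layer, 10.3°C/km): ΔT = -10.3 × 0.7 = -7.21°C → T = 0.19°C
T_parcel − T_env = 2.9 − 0.19 = +2.71°C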